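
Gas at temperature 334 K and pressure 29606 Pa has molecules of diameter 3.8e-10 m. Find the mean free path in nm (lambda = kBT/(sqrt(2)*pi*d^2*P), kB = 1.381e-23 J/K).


Mean free path: lambda = kB*T / (sqrt(2) * pi * d^2 * P)
lambda = 1.381e-23 * 334 / (sqrt(2) * pi * (3.8e-10)^2 * 29606)
lambda = 2.42845e-07 m
lambda = 242.84 nm

242.84


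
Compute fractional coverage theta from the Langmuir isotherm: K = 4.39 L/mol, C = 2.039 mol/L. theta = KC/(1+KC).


Langmuir isotherm: theta = K*C / (1 + K*C)
K*C = 4.39 * 2.039 = 8.95121
theta = 8.95121 / (1 + 8.95121) = 8.95121 / 9.95121
theta = 0.8995

0.8995


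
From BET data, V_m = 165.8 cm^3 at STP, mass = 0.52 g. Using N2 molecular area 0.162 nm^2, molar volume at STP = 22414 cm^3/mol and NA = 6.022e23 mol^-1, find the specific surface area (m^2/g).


Number of moles in monolayer = V_m / 22414 = 165.8 / 22414 = 0.00739716
Number of molecules = moles * NA = 0.00739716 * 6.022e23
SA = molecules * sigma / mass
SA = (165.8 / 22414) * 6.022e23 * 0.162e-18 / 0.52
SA = 1387.8 m^2/g

1387.8


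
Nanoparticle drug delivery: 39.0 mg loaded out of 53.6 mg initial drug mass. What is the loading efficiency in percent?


Drug loading efficiency = (drug loaded / drug initial) * 100
DLE = 39.0 / 53.6 * 100
DLE = 0.7276 * 100
DLE = 72.76%

72.76


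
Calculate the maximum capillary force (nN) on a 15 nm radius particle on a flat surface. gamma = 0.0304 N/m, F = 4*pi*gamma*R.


Convert radius: R = 15 nm = 1.5e-08 m
F = 4 * pi * gamma * R
F = 4 * pi * 0.0304 * 1.5e-08
F = 5.73027e-09 N = 5.7303 nN

5.7303


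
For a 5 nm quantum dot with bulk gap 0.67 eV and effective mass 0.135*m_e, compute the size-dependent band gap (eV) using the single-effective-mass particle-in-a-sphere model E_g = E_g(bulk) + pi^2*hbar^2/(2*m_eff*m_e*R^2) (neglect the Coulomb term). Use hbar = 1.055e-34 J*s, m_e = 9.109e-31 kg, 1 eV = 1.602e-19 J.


Radius R = 5/2 nm = 2.5e-09 m
Confinement energy dE = pi^2 * hbar^2 / (2 * m_eff * m_e * R^2)
dE = pi^2 * (1.055e-34)^2 / (2 * 0.135 * 9.109e-31 * (2.5e-09)^2) J, divided by 1.602e-19 J/eV
dE = 0.4461 eV
Total band gap = E_g(bulk) + dE = 0.67 + 0.4461 = 1.1161 eV

1.1161


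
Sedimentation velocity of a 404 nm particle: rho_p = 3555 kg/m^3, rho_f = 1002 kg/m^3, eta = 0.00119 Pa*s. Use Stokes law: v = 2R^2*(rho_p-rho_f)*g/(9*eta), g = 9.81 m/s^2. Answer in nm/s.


Radius R = 404/2 nm = 2.02e-07 m
Density difference = 3555 - 1002 = 2553 kg/m^3
v = 2 * R^2 * (rho_p - rho_f) * g / (9 * eta)
v = 2 * (2.02e-07)^2 * 2553 * 9.81 / (9 * 0.00119)
v = 1.90837e-07 m/s = 190.8372 nm/s

190.8372


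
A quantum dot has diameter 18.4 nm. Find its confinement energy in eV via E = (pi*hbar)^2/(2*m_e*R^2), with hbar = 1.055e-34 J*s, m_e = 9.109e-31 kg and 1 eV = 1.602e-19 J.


Radius R = 18.4/2 = 9.2 nm = 9.2e-09 m
E = (pi * 1.055e-34)^2 / (2 * 9.109e-31 * (9.2e-09)^2)
E(J) = 7.12407e-22
E = E(J) / 1.602e-19 = 0.0044 eV

0.0044


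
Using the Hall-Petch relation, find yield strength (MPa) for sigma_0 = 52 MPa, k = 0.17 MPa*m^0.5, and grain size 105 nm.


d = 105 nm = 1.05e-07 m
sqrt(d) = 0.000324037
Hall-Petch contribution = k / sqrt(d) = 0.17 / 0.000324037 = 524.6 MPa
sigma = sigma_0 + k/sqrt(d) = 52 + 524.6 = 576.6 MPa

576.6


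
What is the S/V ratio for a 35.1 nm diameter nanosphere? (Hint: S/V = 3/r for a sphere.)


Radius r = 35.1/2 = 17.55 nm
S/V = 3 / r = 3 / 17.55
S/V = 0.1709 nm^-1

0.1709


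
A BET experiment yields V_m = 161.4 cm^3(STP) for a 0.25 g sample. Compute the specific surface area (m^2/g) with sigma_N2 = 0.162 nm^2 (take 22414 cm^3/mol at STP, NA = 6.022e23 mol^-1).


Number of moles in monolayer = V_m / 22414 = 161.4 / 22414 = 0.00720086
Number of molecules = moles * NA = 0.00720086 * 6.022e23
SA = molecules * sigma / mass
SA = (161.4 / 22414) * 6.022e23 * 0.162e-18 / 0.25
SA = 2810.0 m^2/g

2810.0


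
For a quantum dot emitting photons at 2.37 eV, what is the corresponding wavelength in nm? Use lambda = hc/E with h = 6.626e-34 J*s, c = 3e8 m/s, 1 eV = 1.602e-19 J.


Convert energy: E = 2.37 eV = 2.37 * 1.602e-19 = 3.79674e-19 J
lambda = h*c / E = 6.626e-34 * 3e8 / 3.79674e-19
lambda = 5.23554e-07 m = 523.6 nm

523.6


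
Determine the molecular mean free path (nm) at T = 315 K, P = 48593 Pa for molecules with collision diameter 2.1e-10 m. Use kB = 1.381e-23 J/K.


Mean free path: lambda = kB*T / (sqrt(2) * pi * d^2 * P)
lambda = 1.381e-23 * 315 / (sqrt(2) * pi * (2.1e-10)^2 * 48593)
lambda = 4.56906e-07 m
lambda = 456.91 nm

456.91


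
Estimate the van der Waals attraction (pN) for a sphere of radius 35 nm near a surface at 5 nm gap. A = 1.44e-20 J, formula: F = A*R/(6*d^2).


Convert to SI: R = 35 nm = 3.5e-08 m, d = 5 nm = 5e-09 m
F = A * R / (6 * d^2)
F = 1.44e-20 * 3.5e-08 / (6 * (5e-09)^2)
F = 3.36e-12 N = 3.36 pN

3.36


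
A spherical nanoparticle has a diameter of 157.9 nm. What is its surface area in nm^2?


Radius r = 157.9/2 = 78.95 nm
Surface area SA = 4 * pi * r^2
SA = 4 * pi * (78.95)^2
SA = 78327.48 nm^2

78327.48


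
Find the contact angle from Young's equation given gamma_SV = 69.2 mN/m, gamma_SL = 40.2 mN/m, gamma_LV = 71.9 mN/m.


cos(theta) = (gamma_SV - gamma_SL) / gamma_LV
cos(theta) = (69.2 - 40.2) / 71.9
cos(theta) = 0.403338
theta = arccos(0.403338) = 66.21 degrees

66.21


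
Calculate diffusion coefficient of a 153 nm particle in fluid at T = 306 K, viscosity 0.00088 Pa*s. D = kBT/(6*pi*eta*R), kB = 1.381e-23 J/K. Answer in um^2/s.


Radius R = 153/2 = 76.5 nm = 7.65e-08 m
D = kB*T / (6*pi*eta*R)
D = 1.381e-23 * 306 / (6 * pi * 0.00088 * 7.65e-08)
D = 3.3302e-12 m^2/s = 3.33 um^2/s

3.33


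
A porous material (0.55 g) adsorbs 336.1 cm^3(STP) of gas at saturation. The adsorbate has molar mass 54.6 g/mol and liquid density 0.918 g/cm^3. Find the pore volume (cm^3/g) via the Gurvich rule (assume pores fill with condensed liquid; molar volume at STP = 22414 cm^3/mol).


Moles adsorbed n = V_ads / 22414 = 336.1 / 22414 = 1.499509e-02 mol
Liquid volume V_liq = n * M / rho_liq = 1.499509e-02 * 54.6 / 0.918 = 0.89186 cm^3
Specific pore volume V_pore = V_liq / m_sample = 0.89186 / 0.55
V_pore = 1.6216 cm^3/g

1.6216


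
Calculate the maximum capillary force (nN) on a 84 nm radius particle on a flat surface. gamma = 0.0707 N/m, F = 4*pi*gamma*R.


Convert radius: R = 84 nm = 8.4e-08 m
F = 4 * pi * gamma * R
F = 4 * pi * 0.0707 * 8.4e-08
F = 7.46292e-08 N = 74.6292 nN

74.6292


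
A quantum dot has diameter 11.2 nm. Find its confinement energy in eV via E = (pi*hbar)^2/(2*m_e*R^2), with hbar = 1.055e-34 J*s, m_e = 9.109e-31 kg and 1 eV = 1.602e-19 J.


Radius R = 11.2/2 = 5.6 nm = 5.6e-09 m
E = (pi * 1.055e-34)^2 / (2 * 9.109e-31 * (5.6e-09)^2)
E(J) = 1.92277e-21
E = E(J) / 1.602e-19 = 0.012 eV

0.012


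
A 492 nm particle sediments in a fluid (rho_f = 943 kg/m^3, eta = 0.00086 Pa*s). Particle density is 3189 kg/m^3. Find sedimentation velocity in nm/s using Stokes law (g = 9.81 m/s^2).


Radius R = 492/2 nm = 2.46e-07 m
Density difference = 3189 - 943 = 2246 kg/m^3
v = 2 * R^2 * (rho_p - rho_f) * g / (9 * eta)
v = 2 * (2.46e-07)^2 * 2246 * 9.81 / (9 * 0.00086)
v = 3.44539e-07 m/s = 344.5387 nm/s

344.5387


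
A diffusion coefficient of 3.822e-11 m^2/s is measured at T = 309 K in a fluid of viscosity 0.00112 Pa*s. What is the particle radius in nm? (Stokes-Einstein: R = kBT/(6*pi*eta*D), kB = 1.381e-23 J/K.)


Stokes-Einstein: R = kB*T / (6*pi*eta*D)
R = 1.381e-23 * 309 / (6 * pi * 0.00112 * 3.822e-11)
R = 5.28862e-09 m = 5.29 nm

5.29


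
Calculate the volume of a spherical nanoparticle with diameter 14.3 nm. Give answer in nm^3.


Radius r = 14.3/2 = 7.15 nm
Volume V = (4/3) * pi * r^3
V = (4/3) * pi * (7.15)^3
V = 1531.11 nm^3

1531.11


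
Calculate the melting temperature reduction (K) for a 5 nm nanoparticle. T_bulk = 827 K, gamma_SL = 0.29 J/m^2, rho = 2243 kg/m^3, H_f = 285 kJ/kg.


Radius R = 5/2 = 2.5 nm = 2.5e-09 m
Convert H_f = 285 kJ/kg = 285000 J/kg
dT = 2 * gamma_SL * T_bulk / (rho * H_f * R)
dT = 2 * 0.29 * 827 / (2243 * 285000 * 2.5e-09)
dT = 300.1 K

300.1


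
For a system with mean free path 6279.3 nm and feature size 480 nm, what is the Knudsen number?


Knudsen number Kn = lambda / L
Kn = 6279.3 / 480
Kn = 13.0819

13.0819


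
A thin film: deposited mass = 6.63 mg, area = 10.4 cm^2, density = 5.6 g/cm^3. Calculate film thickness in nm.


Convert: m = 6.63 mg = 6.6300e-06 kg, A = 10.4 cm^2 = 1.0400e-03 m^2, rho = 5.6 g/cm^3 = 5600 kg/m^3
t = m / (A * rho)
t = 6.6300e-06 / (1.0400e-03 * 5600)
t = 1.1384e-06 m = 1138.4 nm

1138.4


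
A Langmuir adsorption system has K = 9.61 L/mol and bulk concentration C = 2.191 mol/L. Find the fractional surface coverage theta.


Langmuir isotherm: theta = K*C / (1 + K*C)
K*C = 9.61 * 2.191 = 21.05551
theta = 21.05551 / (1 + 21.05551) = 21.05551 / 22.05551
theta = 0.9547

0.9547


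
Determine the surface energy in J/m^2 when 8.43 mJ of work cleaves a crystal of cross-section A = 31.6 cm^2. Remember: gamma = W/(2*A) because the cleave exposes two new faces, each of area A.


Convert: A = 31.6 cm^2 = 0.00316 m^2, W = 8.43 mJ = 0.00843 J
Cleaving exposes two faces of area A, so total new surface = 2*A and gamma = W / (2*A)
gamma = 0.00843 / (2 * 0.00316)
gamma = 1.334 J/m^2

1.334


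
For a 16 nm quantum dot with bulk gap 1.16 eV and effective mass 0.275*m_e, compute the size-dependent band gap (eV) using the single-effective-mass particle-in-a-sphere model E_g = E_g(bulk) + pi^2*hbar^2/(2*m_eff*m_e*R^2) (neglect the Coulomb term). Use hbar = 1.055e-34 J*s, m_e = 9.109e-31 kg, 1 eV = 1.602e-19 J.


Radius R = 16/2 nm = 8e-09 m
Confinement energy dE = pi^2 * hbar^2 / (2 * m_eff * m_e * R^2)
dE = pi^2 * (1.055e-34)^2 / (2 * 0.275 * 9.109e-31 * (8e-09)^2) J, divided by 1.602e-19 J/eV
dE = 0.0214 eV
Total band gap = E_g(bulk) + dE = 1.16 + 0.0214 = 1.1814 eV

1.1814


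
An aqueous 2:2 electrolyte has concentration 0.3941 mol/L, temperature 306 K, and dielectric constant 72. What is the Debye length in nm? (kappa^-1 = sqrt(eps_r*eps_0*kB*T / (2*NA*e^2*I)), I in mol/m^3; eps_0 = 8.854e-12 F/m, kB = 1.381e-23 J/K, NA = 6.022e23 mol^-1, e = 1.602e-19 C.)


Ionic strength I = 0.3941 * 2^2 * 1000 = 1576.4 mol/m^3
kappa^-1 = sqrt(72 * 8.854e-12 * 1.381e-23 * 306 / (2 * 6.022e23 * (1.602e-19)^2 * 1576.4))
kappa^-1 = 0.235 nm

0.235


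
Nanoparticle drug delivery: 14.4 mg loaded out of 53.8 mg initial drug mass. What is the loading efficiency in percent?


Drug loading efficiency = (drug loaded / drug initial) * 100
DLE = 14.4 / 53.8 * 100
DLE = 0.2677 * 100
DLE = 26.77%

26.77


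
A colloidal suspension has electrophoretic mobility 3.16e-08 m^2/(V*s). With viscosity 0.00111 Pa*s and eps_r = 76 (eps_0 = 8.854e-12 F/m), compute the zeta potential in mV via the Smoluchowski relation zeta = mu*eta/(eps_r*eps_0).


Smoluchowski equation: zeta = mu * eta / (eps_r * eps_0)
zeta = 3.16e-08 * 0.00111 / (76 * 8.854e-12)
zeta = 0.052126 V = 52.13 mV

52.13


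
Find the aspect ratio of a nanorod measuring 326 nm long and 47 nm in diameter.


Aspect ratio AR = length / diameter
AR = 326 / 47
AR = 6.94

6.94


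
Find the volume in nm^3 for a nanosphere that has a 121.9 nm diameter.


Radius r = 121.9/2 = 60.95 nm
Volume V = (4/3) * pi * r^3
V = (4/3) * pi * (60.95)^3
V = 948439.73 nm^3

948439.73


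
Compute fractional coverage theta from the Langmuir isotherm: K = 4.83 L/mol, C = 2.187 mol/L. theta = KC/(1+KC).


Langmuir isotherm: theta = K*C / (1 + K*C)
K*C = 4.83 * 2.187 = 10.56321
theta = 10.56321 / (1 + 10.56321) = 10.56321 / 11.56321
theta = 0.9135

0.9135


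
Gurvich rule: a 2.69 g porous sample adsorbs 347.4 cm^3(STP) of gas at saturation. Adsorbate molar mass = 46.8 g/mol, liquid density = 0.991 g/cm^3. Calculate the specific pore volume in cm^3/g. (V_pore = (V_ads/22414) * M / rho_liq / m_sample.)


Moles adsorbed n = V_ads / 22414 = 347.4 / 22414 = 1.549924e-02 mol
Liquid volume V_liq = n * M / rho_liq = 1.549924e-02 * 46.8 / 0.991 = 0.73195 cm^3
Specific pore volume V_pore = V_liq / m_sample = 0.73195 / 2.69
V_pore = 0.2721 cm^3/g

0.2721


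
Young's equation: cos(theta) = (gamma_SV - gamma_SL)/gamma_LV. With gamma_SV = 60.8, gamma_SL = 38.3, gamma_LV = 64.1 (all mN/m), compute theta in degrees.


cos(theta) = (gamma_SV - gamma_SL) / gamma_LV
cos(theta) = (60.8 - 38.3) / 64.1
cos(theta) = 0.351014
theta = arccos(0.351014) = 69.45 degrees

69.45


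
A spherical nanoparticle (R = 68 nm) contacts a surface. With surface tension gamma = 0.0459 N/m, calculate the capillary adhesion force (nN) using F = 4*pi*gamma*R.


Convert radius: R = 68 nm = 6.8e-08 m
F = 4 * pi * gamma * R
F = 4 * pi * 0.0459 * 6.8e-08
F = 3.92222e-08 N = 39.2222 nN

39.2222


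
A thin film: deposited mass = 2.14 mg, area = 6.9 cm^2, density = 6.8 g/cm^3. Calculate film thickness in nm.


Convert: m = 2.14 mg = 2.1400e-06 kg, A = 6.9 cm^2 = 6.9000e-04 m^2, rho = 6.8 g/cm^3 = 6800 kg/m^3
t = m / (A * rho)
t = 2.1400e-06 / (6.9000e-04 * 6800)
t = 4.5610e-07 m = 456.1 nm

456.1


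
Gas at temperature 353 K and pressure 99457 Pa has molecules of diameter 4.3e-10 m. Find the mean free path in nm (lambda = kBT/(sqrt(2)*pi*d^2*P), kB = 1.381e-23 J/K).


Mean free path: lambda = kB*T / (sqrt(2) * pi * d^2 * P)
lambda = 1.381e-23 * 353 / (sqrt(2) * pi * (4.3e-10)^2 * 99457)
lambda = 5.96666e-08 m
lambda = 59.67 nm

59.67


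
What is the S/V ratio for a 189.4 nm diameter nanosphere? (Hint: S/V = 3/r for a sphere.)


Radius r = 189.4/2 = 94.7 nm
S/V = 3 / r = 3 / 94.7
S/V = 0.0317 nm^-1

0.0317


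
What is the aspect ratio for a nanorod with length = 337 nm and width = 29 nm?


Aspect ratio AR = length / diameter
AR = 337 / 29
AR = 11.62

11.62


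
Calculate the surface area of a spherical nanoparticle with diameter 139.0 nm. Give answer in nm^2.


Radius r = 139.0/2 = 69.5 nm
Surface area SA = 4 * pi * r^2
SA = 4 * pi * (69.5)^2
SA = 60698.71 nm^2

60698.71


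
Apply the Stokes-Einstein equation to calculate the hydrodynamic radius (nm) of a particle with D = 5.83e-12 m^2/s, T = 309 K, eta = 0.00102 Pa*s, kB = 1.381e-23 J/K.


Stokes-Einstein: R = kB*T / (6*pi*eta*D)
R = 1.381e-23 * 309 / (6 * pi * 0.00102 * 5.83e-12)
R = 3.807e-08 m = 38.07 nm

38.07


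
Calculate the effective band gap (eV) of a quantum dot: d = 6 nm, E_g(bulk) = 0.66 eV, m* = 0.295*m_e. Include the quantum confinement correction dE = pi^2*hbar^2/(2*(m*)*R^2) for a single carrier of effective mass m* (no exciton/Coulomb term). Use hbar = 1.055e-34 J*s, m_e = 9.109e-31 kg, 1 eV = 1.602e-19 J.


Radius R = 6/2 nm = 3e-09 m
Confinement energy dE = pi^2 * hbar^2 / (2 * m_eff * m_e * R^2)
dE = pi^2 * (1.055e-34)^2 / (2 * 0.295 * 9.109e-31 * (3e-09)^2) J, divided by 1.602e-19 J/eV
dE = 0.1418 eV
Total band gap = E_g(bulk) + dE = 0.66 + 0.1418 = 0.8018 eV

0.8018


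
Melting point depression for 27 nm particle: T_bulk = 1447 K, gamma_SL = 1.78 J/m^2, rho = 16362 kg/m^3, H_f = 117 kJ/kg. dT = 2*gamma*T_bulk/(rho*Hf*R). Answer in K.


Radius R = 27/2 = 13.5 nm = 1.35e-08 m
Convert H_f = 117 kJ/kg = 117000 J/kg
dT = 2 * gamma_SL * T_bulk / (rho * H_f * R)
dT = 2 * 1.78 * 1447 / (16362 * 117000 * 1.35e-08)
dT = 199.3 K

199.3


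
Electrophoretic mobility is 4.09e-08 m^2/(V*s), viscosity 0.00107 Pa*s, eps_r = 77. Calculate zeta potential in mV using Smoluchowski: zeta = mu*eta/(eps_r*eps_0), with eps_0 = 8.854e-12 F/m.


Smoluchowski equation: zeta = mu * eta / (eps_r * eps_0)
zeta = 4.09e-08 * 0.00107 / (77 * 8.854e-12)
zeta = 0.064191 V = 64.19 mV

64.19


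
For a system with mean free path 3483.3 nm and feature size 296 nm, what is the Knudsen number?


Knudsen number Kn = lambda / L
Kn = 3483.3 / 296
Kn = 11.7679

11.7679


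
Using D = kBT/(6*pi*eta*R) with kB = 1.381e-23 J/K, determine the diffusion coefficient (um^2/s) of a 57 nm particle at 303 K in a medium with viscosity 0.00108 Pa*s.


Radius R = 57/2 = 28.5 nm = 2.85e-08 m
D = kB*T / (6*pi*eta*R)
D = 1.381e-23 * 303 / (6 * pi * 0.00108 * 2.85e-08)
D = 7.21218e-12 m^2/s = 7.212 um^2/s

7.212


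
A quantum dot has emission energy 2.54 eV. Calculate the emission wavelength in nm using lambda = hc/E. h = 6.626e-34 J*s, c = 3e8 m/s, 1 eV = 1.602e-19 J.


Convert energy: E = 2.54 eV = 2.54 * 1.602e-19 = 4.06908e-19 J
lambda = h*c / E = 6.626e-34 * 3e8 / 4.06908e-19
lambda = 4.88513e-07 m = 488.5 nm

488.5


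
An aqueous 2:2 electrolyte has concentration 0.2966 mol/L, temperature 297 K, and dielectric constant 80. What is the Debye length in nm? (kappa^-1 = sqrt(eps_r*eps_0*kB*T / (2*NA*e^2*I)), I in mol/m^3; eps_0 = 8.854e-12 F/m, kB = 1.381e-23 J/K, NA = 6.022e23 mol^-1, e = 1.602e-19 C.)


Ionic strength I = 0.2966 * 2^2 * 1000 = 1186.4 mol/m^3
kappa^-1 = sqrt(80 * 8.854e-12 * 1.381e-23 * 297 / (2 * 6.022e23 * (1.602e-19)^2 * 1186.4))
kappa^-1 = 0.281 nm

0.281


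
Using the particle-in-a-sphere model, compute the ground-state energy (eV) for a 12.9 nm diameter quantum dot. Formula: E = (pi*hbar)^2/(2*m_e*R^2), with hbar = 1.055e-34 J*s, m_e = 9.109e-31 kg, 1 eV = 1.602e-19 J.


Radius R = 12.9/2 = 6.45 nm = 6.45e-09 m
E = (pi * 1.055e-34)^2 / (2 * 9.109e-31 * (6.45e-09)^2)
E(J) = 1.44939e-21
E = E(J) / 1.602e-19 = 0.009 eV

0.009


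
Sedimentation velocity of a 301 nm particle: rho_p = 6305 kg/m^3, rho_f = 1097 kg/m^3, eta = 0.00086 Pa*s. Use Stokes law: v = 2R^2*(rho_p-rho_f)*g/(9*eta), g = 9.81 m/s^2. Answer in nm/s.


Radius R = 301/2 nm = 1.505e-07 m
Density difference = 6305 - 1097 = 5208 kg/m^3
v = 2 * R^2 * (rho_p - rho_f) * g / (9 * eta)
v = 2 * (1.505e-07)^2 * 5208 * 9.81 / (9 * 0.00086)
v = 2.99021e-07 m/s = 299.0212 nm/s

299.0212


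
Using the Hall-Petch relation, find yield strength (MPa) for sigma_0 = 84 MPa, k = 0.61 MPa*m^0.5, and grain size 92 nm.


d = 92 nm = 9.2e-08 m
sqrt(d) = 0.000303315
Hall-Petch contribution = k / sqrt(d) = 0.61 / 0.000303315 = 2011.1 MPa
sigma = sigma_0 + k/sqrt(d) = 84 + 2011.1 = 2095.1 MPa

2095.1


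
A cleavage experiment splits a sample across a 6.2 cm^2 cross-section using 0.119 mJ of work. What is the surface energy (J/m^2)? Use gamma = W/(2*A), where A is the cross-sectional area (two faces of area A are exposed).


Convert: A = 6.2 cm^2 = 0.00062 m^2, W = 0.119 mJ = 0.000119 J
Cleaving exposes two faces of area A, so total new surface = 2*A and gamma = W / (2*A)
gamma = 0.000119 / (2 * 0.00062)
gamma = 0.096 J/m^2

0.096


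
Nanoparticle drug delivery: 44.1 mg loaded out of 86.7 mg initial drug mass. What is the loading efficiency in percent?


Drug loading efficiency = (drug loaded / drug initial) * 100
DLE = 44.1 / 86.7 * 100
DLE = 0.5087 * 100
DLE = 50.87%

50.87


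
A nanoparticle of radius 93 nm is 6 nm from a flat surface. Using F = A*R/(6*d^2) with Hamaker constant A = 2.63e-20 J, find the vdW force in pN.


Convert to SI: R = 93 nm = 9.3e-08 m, d = 6 nm = 6e-09 m
F = A * R / (6 * d^2)
F = 2.63e-20 * 9.3e-08 / (6 * (6e-09)^2)
F = 1.13236e-11 N = 11.324 pN

11.324


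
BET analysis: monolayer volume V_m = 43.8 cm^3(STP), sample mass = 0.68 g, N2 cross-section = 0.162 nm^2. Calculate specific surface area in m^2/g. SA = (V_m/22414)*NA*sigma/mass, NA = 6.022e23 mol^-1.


Number of moles in monolayer = V_m / 22414 = 43.8 / 22414 = 0.00195414
Number of molecules = moles * NA = 0.00195414 * 6.022e23
SA = molecules * sigma / mass
SA = (43.8 / 22414) * 6.022e23 * 0.162e-18 / 0.68
SA = 280.4 m^2/g

280.4


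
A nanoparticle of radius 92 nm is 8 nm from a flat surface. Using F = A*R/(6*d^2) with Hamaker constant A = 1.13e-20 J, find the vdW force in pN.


Convert to SI: R = 92 nm = 9.2e-08 m, d = 8 nm = 8e-09 m
F = A * R / (6 * d^2)
F = 1.13e-20 * 9.2e-08 / (6 * (8e-09)^2)
F = 2.70729e-12 N = 2.707 pN

2.707


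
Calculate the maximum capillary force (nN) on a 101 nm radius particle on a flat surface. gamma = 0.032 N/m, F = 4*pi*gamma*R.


Convert radius: R = 101 nm = 1.01e-07 m
F = 4 * pi * gamma * R
F = 4 * pi * 0.032 * 1.01e-07
F = 4.06145e-08 N = 40.6145 nN

40.6145


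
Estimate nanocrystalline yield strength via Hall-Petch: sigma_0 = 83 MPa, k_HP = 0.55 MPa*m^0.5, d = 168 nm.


d = 168 nm = 1.68e-07 m
sqrt(d) = 0.000409878
Hall-Petch contribution = k / sqrt(d) = 0.55 / 0.000409878 = 1341.9 MPa
sigma = sigma_0 + k/sqrt(d) = 83 + 1341.9 = 1424.9 MPa

1424.9


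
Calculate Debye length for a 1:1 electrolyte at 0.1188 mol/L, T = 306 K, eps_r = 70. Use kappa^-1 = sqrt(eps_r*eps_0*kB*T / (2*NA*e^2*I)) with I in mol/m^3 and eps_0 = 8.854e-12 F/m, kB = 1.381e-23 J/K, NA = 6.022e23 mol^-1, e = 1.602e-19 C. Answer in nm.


Ionic strength I = 0.1188 * 1^2 * 1000 = 118.8 mol/m^3
kappa^-1 = sqrt(70 * 8.854e-12 * 1.381e-23 * 306 / (2 * 6.022e23 * (1.602e-19)^2 * 118.8))
kappa^-1 = 0.845 nm

0.845


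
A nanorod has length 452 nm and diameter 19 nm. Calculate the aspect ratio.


Aspect ratio AR = length / diameter
AR = 452 / 19
AR = 23.79

23.79


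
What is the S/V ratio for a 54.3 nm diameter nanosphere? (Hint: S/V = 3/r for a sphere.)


Radius r = 54.3/2 = 27.15 nm
S/V = 3 / r = 3 / 27.15
S/V = 0.1105 nm^-1

0.1105


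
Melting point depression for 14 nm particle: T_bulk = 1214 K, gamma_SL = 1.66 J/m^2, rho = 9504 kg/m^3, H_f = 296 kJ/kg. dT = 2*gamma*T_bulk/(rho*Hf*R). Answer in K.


Radius R = 14/2 = 7 nm = 7e-09 m
Convert H_f = 296 kJ/kg = 296000 J/kg
dT = 2 * gamma_SL * T_bulk / (rho * H_f * R)
dT = 2 * 1.66 * 1214 / (9504 * 296000 * 7e-09)
dT = 204.7 K

204.7


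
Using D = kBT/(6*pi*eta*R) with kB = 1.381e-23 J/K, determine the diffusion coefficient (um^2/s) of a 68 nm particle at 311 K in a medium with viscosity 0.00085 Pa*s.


Radius R = 68/2 = 34 nm = 3.4e-08 m
D = kB*T / (6*pi*eta*R)
D = 1.381e-23 * 311 / (6 * pi * 0.00085 * 3.4e-08)
D = 7.88415e-12 m^2/s = 7.884 um^2/s

7.884


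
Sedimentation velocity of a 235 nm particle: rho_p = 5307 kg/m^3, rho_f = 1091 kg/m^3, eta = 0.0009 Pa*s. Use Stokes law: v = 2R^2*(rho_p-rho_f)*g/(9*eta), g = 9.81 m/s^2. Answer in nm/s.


Radius R = 235/2 nm = 1.175e-07 m
Density difference = 5307 - 1091 = 4216 kg/m^3
v = 2 * R^2 * (rho_p - rho_f) * g / (9 * eta)
v = 2 * (1.175e-07)^2 * 4216 * 9.81 / (9 * 0.0009)
v = 1.40991e-07 m/s = 140.9907 nm/s

140.9907


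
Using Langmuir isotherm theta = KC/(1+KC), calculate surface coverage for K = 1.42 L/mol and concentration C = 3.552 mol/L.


Langmuir isotherm: theta = K*C / (1 + K*C)
K*C = 1.42 * 3.552 = 5.04384
theta = 5.04384 / (1 + 5.04384) = 5.04384 / 6.04384
theta = 0.8345

0.8345


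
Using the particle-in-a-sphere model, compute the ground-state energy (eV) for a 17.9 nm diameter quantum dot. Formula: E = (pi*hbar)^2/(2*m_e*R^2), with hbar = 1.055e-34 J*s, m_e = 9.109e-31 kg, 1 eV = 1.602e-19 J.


Radius R = 17.9/2 = 8.95 nm = 8.95e-09 m
E = (pi * 1.055e-34)^2 / (2 * 9.109e-31 * (8.95e-09)^2)
E(J) = 7.52762e-22
E = E(J) / 1.602e-19 = 0.0047 eV

0.0047


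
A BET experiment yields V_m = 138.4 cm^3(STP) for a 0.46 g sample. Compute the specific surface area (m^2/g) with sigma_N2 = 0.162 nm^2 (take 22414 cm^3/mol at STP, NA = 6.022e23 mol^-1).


Number of moles in monolayer = V_m / 22414 = 138.4 / 22414 = 0.00617471
Number of molecules = moles * NA = 0.00617471 * 6.022e23
SA = molecules * sigma / mass
SA = (138.4 / 22414) * 6.022e23 * 0.162e-18 / 0.46
SA = 1309.5 m^2/g

1309.5


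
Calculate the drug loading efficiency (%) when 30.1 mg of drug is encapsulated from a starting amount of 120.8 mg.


Drug loading efficiency = (drug loaded / drug initial) * 100
DLE = 30.1 / 120.8 * 100
DLE = 0.2492 * 100
DLE = 24.92%

24.92


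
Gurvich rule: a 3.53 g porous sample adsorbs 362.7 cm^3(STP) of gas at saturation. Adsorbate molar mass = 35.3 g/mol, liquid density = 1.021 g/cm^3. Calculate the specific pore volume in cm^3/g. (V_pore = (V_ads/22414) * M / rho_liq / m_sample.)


Moles adsorbed n = V_ads / 22414 = 362.7 / 22414 = 1.618185e-02 mol
Liquid volume V_liq = n * M / rho_liq = 1.618185e-02 * 35.3 / 1.021 = 0.55947 cm^3
Specific pore volume V_pore = V_liq / m_sample = 0.55947 / 3.53
V_pore = 0.1585 cm^3/g

0.1585


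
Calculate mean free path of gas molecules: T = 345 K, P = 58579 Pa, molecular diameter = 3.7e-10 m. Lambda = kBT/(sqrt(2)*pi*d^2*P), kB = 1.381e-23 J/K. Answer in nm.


Mean free path: lambda = kB*T / (sqrt(2) * pi * d^2 * P)
lambda = 1.381e-23 * 345 / (sqrt(2) * pi * (3.7e-10)^2 * 58579)
lambda = 1.33722e-07 m
lambda = 133.72 nm

133.72


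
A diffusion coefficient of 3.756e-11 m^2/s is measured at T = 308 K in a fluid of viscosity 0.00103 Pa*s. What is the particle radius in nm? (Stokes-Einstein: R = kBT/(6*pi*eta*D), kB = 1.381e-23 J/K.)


Stokes-Einstein: R = kB*T / (6*pi*eta*D)
R = 1.381e-23 * 308 / (6 * pi * 0.00103 * 3.756e-11)
R = 5.83285e-09 m = 5.83 nm

5.83


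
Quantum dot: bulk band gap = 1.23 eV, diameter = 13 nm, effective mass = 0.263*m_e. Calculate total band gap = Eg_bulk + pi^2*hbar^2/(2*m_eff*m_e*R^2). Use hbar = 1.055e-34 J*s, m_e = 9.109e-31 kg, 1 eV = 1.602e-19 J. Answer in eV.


Radius R = 13/2 nm = 6.5e-09 m
Confinement energy dE = pi^2 * hbar^2 / (2 * m_eff * m_e * R^2)
dE = pi^2 * (1.055e-34)^2 / (2 * 0.263 * 9.109e-31 * (6.5e-09)^2) J, divided by 1.602e-19 J/eV
dE = 0.0339 eV
Total band gap = E_g(bulk) + dE = 1.23 + 0.0339 = 1.2639 eV

1.2639


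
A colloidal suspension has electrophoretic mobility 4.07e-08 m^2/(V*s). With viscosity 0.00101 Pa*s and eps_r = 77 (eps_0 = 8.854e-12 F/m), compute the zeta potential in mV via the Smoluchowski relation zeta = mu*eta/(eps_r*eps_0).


Smoluchowski equation: zeta = mu * eta / (eps_r * eps_0)
zeta = 4.07e-08 * 0.00101 / (77 * 8.854e-12)
zeta = 0.060296 V = 60.3 mV

60.3


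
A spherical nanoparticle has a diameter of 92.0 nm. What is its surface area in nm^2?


Radius r = 92.0/2 = 46 nm
Surface area SA = 4 * pi * r^2
SA = 4 * pi * (46)^2
SA = 26590.44 nm^2

26590.44


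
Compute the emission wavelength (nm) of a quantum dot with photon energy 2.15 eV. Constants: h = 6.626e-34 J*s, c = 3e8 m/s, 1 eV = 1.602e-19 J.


Convert energy: E = 2.15 eV = 2.15 * 1.602e-19 = 3.4443e-19 J
lambda = h*c / E = 6.626e-34 * 3e8 / 3.4443e-19
lambda = 5.77127e-07 m = 577.1 nm

577.1


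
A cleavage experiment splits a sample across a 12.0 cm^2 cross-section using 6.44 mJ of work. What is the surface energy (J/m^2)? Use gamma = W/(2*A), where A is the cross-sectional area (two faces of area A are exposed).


Convert: A = 12.0 cm^2 = 0.0012 m^2, W = 6.44 mJ = 0.00644 J
Cleaving exposes two faces of area A, so total new surface = 2*A and gamma = W / (2*A)
gamma = 0.00644 / (2 * 0.0012)
gamma = 2.683 J/m^2

2.683


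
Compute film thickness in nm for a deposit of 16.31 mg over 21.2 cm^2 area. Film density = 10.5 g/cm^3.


Convert: m = 16.31 mg = 1.6310e-05 kg, A = 21.2 cm^2 = 2.1200e-03 m^2, rho = 10.5 g/cm^3 = 10500 kg/m^3
t = m / (A * rho)
t = 1.6310e-05 / (2.1200e-03 * 10500)
t = 7.3270e-07 m = 732.7 nm

732.7


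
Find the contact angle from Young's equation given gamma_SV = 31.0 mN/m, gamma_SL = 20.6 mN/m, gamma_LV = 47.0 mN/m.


cos(theta) = (gamma_SV - gamma_SL) / gamma_LV
cos(theta) = (31.0 - 20.6) / 47.0
cos(theta) = 0.221277
theta = arccos(0.221277) = 77.22 degrees

77.22


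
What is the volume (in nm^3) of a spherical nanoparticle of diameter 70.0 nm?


Radius r = 70.0/2 = 35 nm
Volume V = (4/3) * pi * r^3
V = (4/3) * pi * (35)^3
V = 179594.38 nm^3

179594.38


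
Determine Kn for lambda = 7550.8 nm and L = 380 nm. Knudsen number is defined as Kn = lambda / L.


Knudsen number Kn = lambda / L
Kn = 7550.8 / 380
Kn = 19.8705

19.8705


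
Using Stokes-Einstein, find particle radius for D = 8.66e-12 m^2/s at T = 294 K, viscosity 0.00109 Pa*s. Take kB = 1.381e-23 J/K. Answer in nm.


Stokes-Einstein: R = kB*T / (6*pi*eta*D)
R = 1.381e-23 * 294 / (6 * pi * 0.00109 * 8.66e-12)
R = 2.28189e-08 m = 22.82 nm

22.82


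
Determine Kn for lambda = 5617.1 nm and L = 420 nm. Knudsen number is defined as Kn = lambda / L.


Knudsen number Kn = lambda / L
Kn = 5617.1 / 420
Kn = 13.374

13.374


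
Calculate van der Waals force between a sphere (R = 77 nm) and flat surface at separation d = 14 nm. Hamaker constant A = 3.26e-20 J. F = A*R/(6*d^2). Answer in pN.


Convert to SI: R = 77 nm = 7.7e-08 m, d = 14 nm = 1.4e-08 m
F = A * R / (6 * d^2)
F = 3.26e-20 * 7.7e-08 / (6 * (1.4e-08)^2)
F = 2.13452e-12 N = 2.135 pN

2.135


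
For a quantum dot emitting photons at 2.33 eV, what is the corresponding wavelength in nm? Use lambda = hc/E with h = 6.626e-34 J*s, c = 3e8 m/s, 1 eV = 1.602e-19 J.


Convert energy: E = 2.33 eV = 2.33 * 1.602e-19 = 3.73266e-19 J
lambda = h*c / E = 6.626e-34 * 3e8 / 3.73266e-19
lambda = 5.32542e-07 m = 532.5 nm

532.5


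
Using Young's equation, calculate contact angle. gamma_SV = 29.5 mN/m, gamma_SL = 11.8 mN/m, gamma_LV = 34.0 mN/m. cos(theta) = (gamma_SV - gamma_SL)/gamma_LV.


cos(theta) = (gamma_SV - gamma_SL) / gamma_LV
cos(theta) = (29.5 - 11.8) / 34.0
cos(theta) = 0.520588
theta = arccos(0.520588) = 58.63 degrees

58.63


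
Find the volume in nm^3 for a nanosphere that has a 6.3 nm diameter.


Radius r = 6.3/2 = 3.15 nm
Volume V = (4/3) * pi * r^3
V = (4/3) * pi * (3.15)^3
V = 130.92 nm^3

130.92


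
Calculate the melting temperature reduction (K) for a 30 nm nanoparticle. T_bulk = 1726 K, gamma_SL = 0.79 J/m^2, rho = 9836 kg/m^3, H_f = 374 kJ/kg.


Radius R = 30/2 = 15 nm = 1.5e-08 m
Convert H_f = 374 kJ/kg = 374000 J/kg
dT = 2 * gamma_SL * T_bulk / (rho * H_f * R)
dT = 2 * 0.79 * 1726 / (9836 * 374000 * 1.5e-08)
dT = 49.4 K

49.4


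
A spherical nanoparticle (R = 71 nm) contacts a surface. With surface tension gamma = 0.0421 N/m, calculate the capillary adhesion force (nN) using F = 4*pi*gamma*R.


Convert radius: R = 71 nm = 7.1e-08 m
F = 4 * pi * gamma * R
F = 4 * pi * 0.0421 * 7.1e-08
F = 3.75621e-08 N = 37.5621 nN

37.5621


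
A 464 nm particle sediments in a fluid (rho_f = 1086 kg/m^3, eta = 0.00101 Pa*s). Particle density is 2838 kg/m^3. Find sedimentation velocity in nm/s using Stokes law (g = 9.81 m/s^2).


Radius R = 464/2 nm = 2.32e-07 m
Density difference = 2838 - 1086 = 1752 kg/m^3
v = 2 * R^2 * (rho_p - rho_f) * g / (9 * eta)
v = 2 * (2.32e-07)^2 * 1752 * 9.81 / (9 * 0.00101)
v = 2.03538e-07 m/s = 203.5379 nm/s

203.5379


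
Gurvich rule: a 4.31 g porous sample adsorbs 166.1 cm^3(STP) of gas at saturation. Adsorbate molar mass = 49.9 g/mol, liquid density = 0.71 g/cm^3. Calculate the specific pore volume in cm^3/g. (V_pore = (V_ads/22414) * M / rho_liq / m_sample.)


Moles adsorbed n = V_ads / 22414 = 166.1 / 22414 = 7.410547e-03 mol
Liquid volume V_liq = n * M / rho_liq = 7.410547e-03 * 49.9 / 0.71 = 0.52083 cm^3
Specific pore volume V_pore = V_liq / m_sample = 0.52083 / 4.31
V_pore = 0.1208 cm^3/g

0.1208


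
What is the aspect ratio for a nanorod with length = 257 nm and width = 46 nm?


Aspect ratio AR = length / diameter
AR = 257 / 46
AR = 5.59

5.59


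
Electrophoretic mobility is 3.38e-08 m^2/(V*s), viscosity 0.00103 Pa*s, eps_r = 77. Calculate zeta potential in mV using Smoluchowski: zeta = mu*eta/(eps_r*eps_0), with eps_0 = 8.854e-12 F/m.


Smoluchowski equation: zeta = mu * eta / (eps_r * eps_0)
zeta = 3.38e-08 * 0.00103 / (77 * 8.854e-12)
zeta = 0.051065 V = 51.07 mV

51.07


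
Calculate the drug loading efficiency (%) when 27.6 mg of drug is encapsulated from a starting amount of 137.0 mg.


Drug loading efficiency = (drug loaded / drug initial) * 100
DLE = 27.6 / 137.0 * 100
DLE = 0.2015 * 100
DLE = 20.15%

20.15


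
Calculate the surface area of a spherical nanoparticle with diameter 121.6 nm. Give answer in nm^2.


Radius r = 121.6/2 = 60.8 nm
Surface area SA = 4 * pi * r^2
SA = 4 * pi * (60.8)^2
SA = 46453.35 nm^2

46453.35


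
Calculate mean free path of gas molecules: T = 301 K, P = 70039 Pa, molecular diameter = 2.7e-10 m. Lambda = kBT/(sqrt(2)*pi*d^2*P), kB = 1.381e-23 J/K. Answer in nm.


Mean free path: lambda = kB*T / (sqrt(2) * pi * d^2 * P)
lambda = 1.381e-23 * 301 / (sqrt(2) * pi * (2.7e-10)^2 * 70039)
lambda = 1.83243e-07 m
lambda = 183.24 nm

183.24


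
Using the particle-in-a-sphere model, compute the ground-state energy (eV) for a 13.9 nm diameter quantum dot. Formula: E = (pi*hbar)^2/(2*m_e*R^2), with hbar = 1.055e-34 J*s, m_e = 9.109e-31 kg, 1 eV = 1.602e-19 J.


Radius R = 13.9/2 = 6.95 nm = 6.95e-09 m
E = (pi * 1.055e-34)^2 / (2 * 9.109e-31 * (6.95e-09)^2)
E(J) = 1.24834e-21
E = E(J) / 1.602e-19 = 0.0078 eV

0.0078


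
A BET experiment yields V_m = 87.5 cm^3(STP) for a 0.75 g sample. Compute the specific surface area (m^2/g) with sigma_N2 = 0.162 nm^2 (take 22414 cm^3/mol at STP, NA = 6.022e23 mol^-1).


Number of moles in monolayer = V_m / 22414 = 87.5 / 22414 = 0.00390381
Number of molecules = moles * NA = 0.00390381 * 6.022e23
SA = molecules * sigma / mass
SA = (87.5 / 22414) * 6.022e23 * 0.162e-18 / 0.75
SA = 507.8 m^2/g

507.8


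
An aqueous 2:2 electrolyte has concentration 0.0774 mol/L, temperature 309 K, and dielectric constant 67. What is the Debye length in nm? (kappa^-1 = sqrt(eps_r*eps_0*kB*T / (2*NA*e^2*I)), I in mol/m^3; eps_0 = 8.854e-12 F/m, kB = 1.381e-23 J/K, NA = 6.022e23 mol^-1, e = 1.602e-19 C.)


Ionic strength I = 0.0774 * 2^2 * 1000 = 309.6 mol/m^3
kappa^-1 = sqrt(67 * 8.854e-12 * 1.381e-23 * 309 / (2 * 6.022e23 * (1.602e-19)^2 * 309.6))
kappa^-1 = 0.514 nm

0.514


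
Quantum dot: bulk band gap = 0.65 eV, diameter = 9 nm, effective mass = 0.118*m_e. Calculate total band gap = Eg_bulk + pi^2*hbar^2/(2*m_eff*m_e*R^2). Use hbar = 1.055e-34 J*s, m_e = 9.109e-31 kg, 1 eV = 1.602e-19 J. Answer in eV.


Radius R = 9/2 nm = 4.5e-09 m
Confinement energy dE = pi^2 * hbar^2 / (2 * m_eff * m_e * R^2)
dE = pi^2 * (1.055e-34)^2 / (2 * 0.118 * 9.109e-31 * (4.5e-09)^2) J, divided by 1.602e-19 J/eV
dE = 0.1575 eV
Total band gap = E_g(bulk) + dE = 0.65 + 0.1575 = 0.8075 eV

0.8075


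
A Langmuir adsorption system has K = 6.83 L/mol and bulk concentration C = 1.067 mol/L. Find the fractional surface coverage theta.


Langmuir isotherm: theta = K*C / (1 + K*C)
K*C = 6.83 * 1.067 = 7.28761
theta = 7.28761 / (1 + 7.28761) = 7.28761 / 8.28761
theta = 0.8793

0.8793


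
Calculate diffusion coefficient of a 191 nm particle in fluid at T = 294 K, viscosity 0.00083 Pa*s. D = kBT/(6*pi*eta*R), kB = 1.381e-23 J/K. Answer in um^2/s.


Radius R = 191/2 = 95.5 nm = 9.55e-08 m
D = kB*T / (6*pi*eta*R)
D = 1.381e-23 * 294 / (6 * pi * 0.00083 * 9.55e-08)
D = 2.71743e-12 m^2/s = 2.717 um^2/s

2.717


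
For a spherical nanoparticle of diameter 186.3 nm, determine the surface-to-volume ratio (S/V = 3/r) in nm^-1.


Radius r = 186.3/2 = 93.15 nm
S/V = 3 / r = 3 / 93.15
S/V = 0.0322 nm^-1

0.0322


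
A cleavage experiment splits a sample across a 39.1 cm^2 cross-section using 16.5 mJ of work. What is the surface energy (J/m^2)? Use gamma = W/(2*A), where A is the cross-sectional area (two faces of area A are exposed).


Convert: A = 39.1 cm^2 = 0.00391 m^2, W = 16.5 mJ = 0.0165 J
Cleaving exposes two faces of area A, so total new surface = 2*A and gamma = W / (2*A)
gamma = 0.0165 / (2 * 0.00391)
gamma = 2.11 J/m^2

2.11


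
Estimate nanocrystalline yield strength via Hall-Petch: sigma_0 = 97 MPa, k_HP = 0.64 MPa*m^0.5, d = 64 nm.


d = 64 nm = 6.4e-08 m
sqrt(d) = 0.0002529822
Hall-Petch contribution = k / sqrt(d) = 0.64 / 0.0002529822 = 2529.8 MPa
sigma = sigma_0 + k/sqrt(d) = 97 + 2529.8 = 2626.8 MPa

2626.8


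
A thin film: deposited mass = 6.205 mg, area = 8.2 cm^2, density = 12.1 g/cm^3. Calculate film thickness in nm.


Convert: m = 6.205 mg = 6.2050e-06 kg, A = 8.2 cm^2 = 8.2000e-04 m^2, rho = 12.1 g/cm^3 = 12100 kg/m^3
t = m / (A * rho)
t = 6.2050e-06 / (8.2000e-04 * 12100)
t = 6.2538e-07 m = 625.4 nm

625.4


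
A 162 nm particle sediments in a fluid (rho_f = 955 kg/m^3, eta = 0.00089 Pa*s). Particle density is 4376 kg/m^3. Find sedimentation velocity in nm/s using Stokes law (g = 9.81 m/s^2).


Radius R = 162/2 nm = 8.1e-08 m
Density difference = 4376 - 955 = 3421 kg/m^3
v = 2 * R^2 * (rho_p - rho_f) * g / (9 * eta)
v = 2 * (8.1e-08)^2 * 3421 * 9.81 / (9 * 0.00089)
v = 5.49781e-08 m/s = 54.9781 nm/s

54.9781


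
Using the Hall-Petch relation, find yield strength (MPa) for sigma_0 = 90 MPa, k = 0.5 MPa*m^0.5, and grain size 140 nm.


d = 140 nm = 1.4e-07 m
sqrt(d) = 0.0003741657
Hall-Petch contribution = k / sqrt(d) = 0.5 / 0.0003741657 = 1336.3 MPa
sigma = sigma_0 + k/sqrt(d) = 90 + 1336.3 = 1426.3 MPa

1426.3


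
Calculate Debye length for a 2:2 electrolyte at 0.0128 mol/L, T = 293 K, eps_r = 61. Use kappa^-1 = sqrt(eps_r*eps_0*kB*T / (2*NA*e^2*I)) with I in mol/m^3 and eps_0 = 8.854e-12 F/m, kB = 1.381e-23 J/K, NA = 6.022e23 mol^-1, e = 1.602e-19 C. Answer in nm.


Ionic strength I = 0.0128 * 2^2 * 1000 = 51.2 mol/m^3
kappa^-1 = sqrt(61 * 8.854e-12 * 1.381e-23 * 293 / (2 * 6.022e23 * (1.602e-19)^2 * 51.2))
kappa^-1 = 1.175 nm

1.175


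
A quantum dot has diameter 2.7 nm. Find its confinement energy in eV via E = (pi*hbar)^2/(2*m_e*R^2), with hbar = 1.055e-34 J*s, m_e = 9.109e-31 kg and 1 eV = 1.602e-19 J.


Radius R = 2.7/2 = 1.35 nm = 1.35e-09 m
E = (pi * 1.055e-34)^2 / (2 * 9.109e-31 * (1.35e-09)^2)
E(J) = 3.30854e-20
E = E(J) / 1.602e-19 = 0.2065 eV

0.2065


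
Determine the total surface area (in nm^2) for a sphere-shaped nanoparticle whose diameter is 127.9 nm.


Radius r = 127.9/2 = 63.95 nm
Surface area SA = 4 * pi * r^2
SA = 4 * pi * (63.95)^2
SA = 51391.46 nm^2

51391.46


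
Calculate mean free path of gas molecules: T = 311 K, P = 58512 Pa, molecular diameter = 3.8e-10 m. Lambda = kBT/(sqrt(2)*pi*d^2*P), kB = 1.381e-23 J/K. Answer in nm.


Mean free path: lambda = kB*T / (sqrt(2) * pi * d^2 * P)
lambda = 1.381e-23 * 311 / (sqrt(2) * pi * (3.8e-10)^2 * 58512)
lambda = 1.14413e-07 m
lambda = 114.41 nm

114.41


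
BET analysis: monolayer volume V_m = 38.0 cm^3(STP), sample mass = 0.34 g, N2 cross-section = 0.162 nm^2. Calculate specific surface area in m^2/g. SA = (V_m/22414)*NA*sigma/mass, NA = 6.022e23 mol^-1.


Number of moles in monolayer = V_m / 22414 = 38.0 / 22414 = 0.00169537
Number of molecules = moles * NA = 0.00169537 * 6.022e23
SA = molecules * sigma / mass
SA = (38.0 / 22414) * 6.022e23 * 0.162e-18 / 0.34
SA = 486.5 m^2/g

486.5


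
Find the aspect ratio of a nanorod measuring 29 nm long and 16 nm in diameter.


Aspect ratio AR = length / diameter
AR = 29 / 16
AR = 1.81

1.81


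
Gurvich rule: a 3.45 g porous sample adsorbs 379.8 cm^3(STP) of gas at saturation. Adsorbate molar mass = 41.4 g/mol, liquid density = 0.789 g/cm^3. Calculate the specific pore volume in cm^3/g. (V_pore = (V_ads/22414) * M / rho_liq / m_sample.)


Moles adsorbed n = V_ads / 22414 = 379.8 / 22414 = 1.694477e-02 mol
Liquid volume V_liq = n * M / rho_liq = 1.694477e-02 * 41.4 / 0.789 = 0.88912 cm^3
Specific pore volume V_pore = V_liq / m_sample = 0.88912 / 3.45
V_pore = 0.2577 cm^3/g

0.2577


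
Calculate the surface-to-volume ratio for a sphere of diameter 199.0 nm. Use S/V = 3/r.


Radius r = 199.0/2 = 99.5 nm
S/V = 3 / r = 3 / 99.5
S/V = 0.0302 nm^-1

0.0302


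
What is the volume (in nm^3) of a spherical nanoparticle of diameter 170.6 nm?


Radius r = 170.6/2 = 85.3 nm
Volume V = (4/3) * pi * r^3
V = (4/3) * pi * (85.3)^3
V = 2599774.64 nm^3

2599774.64


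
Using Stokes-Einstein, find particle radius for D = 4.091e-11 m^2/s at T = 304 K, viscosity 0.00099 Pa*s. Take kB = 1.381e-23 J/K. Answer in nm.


Stokes-Einstein: R = kB*T / (6*pi*eta*D)
R = 1.381e-23 * 304 / (6 * pi * 0.00099 * 4.091e-11)
R = 5.49922e-09 m = 5.5 nm

5.5


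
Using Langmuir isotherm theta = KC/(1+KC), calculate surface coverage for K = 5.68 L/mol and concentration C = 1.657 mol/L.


Langmuir isotherm: theta = K*C / (1 + K*C)
K*C = 5.68 * 1.657 = 9.41176
theta = 9.41176 / (1 + 9.41176) = 9.41176 / 10.41176
theta = 0.904

0.904
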